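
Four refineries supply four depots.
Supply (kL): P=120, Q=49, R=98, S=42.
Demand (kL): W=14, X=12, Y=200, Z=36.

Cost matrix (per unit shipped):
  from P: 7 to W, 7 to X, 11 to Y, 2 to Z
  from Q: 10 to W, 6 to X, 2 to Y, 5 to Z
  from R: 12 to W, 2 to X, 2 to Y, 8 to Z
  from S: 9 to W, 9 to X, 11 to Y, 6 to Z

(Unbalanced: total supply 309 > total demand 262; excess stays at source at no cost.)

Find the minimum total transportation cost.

1131

A cheapest plan:
  P–W: 14 × 7 = 98
  P–X: 12 × 7 = 84
  P–Y: 11 × 11 = 121
  P–Z: 36 × 2 = 72
  Q–Y: 49 × 2 = 98
  R–Y: 98 × 2 = 196
  S–Y: 42 × 11 = 462
Total = 98 + 84 + 121 + 72 + 98 + 196 + 462 = 1131.
(Supply check: P ships 73; Q ships 49; R ships 98; S ships 42.)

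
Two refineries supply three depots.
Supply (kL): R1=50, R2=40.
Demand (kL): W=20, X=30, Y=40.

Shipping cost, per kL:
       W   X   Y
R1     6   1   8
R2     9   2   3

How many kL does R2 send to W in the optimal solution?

Solving gives:
  R1–W: 20 kL
  R1–X: 30 kL
  R2–Y: 40 kL
Total cost = 270.
The route R2→W is not used.

0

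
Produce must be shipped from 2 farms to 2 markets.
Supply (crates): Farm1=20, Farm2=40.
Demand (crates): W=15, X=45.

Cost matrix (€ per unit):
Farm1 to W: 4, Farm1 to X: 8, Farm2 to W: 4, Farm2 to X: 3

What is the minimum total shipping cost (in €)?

Optimal allocation:
  Farm1→W: 15 × €4 = €60
  Farm1→X: 5 × €8 = €40
  Farm2→X: 40 × €3 = €120
Total = 60 + 40 + 120 = €220.

220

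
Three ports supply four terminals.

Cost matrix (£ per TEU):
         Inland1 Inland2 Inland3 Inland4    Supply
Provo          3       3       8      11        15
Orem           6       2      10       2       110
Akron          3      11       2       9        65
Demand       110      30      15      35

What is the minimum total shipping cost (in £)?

625

A cheapest plan:
  Provo->Inland1: 15 TEU
  Orem->Inland1: 45 TEU
  Orem->Inland2: 30 TEU
  Orem->Inland4: 35 TEU
  Akron->Inland1: 50 TEU
  Akron->Inland3: 15 TEU
Total cost = £625.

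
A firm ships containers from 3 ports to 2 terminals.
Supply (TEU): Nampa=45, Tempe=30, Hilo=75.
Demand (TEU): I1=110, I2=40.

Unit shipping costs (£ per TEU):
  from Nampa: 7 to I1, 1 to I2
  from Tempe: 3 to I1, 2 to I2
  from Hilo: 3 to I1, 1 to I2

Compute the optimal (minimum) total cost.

Optimal allocation:
  Nampa->I1: 5 × £7 = £35
  Nampa->I2: 40 × £1 = £40
  Tempe->I1: 30 × £3 = £90
  Hilo->I1: 75 × £3 = £225
Total = 35 + 40 + 90 + 225 = £390.

390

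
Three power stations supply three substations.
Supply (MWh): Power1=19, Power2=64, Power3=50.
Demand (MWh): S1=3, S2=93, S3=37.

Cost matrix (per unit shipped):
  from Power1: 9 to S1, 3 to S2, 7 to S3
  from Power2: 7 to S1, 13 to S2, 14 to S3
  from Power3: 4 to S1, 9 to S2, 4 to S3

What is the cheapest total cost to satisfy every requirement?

1136

A cheapest plan:
  Power1→S2: 19 × 3 = 57
  Power2→S1: 3 × 7 = 21
  Power2→S2: 61 × 13 = 793
  Power3→S2: 13 × 9 = 117
  Power3→S3: 37 × 4 = 148
Total = 57 + 21 + 793 + 117 + 148 = 1136.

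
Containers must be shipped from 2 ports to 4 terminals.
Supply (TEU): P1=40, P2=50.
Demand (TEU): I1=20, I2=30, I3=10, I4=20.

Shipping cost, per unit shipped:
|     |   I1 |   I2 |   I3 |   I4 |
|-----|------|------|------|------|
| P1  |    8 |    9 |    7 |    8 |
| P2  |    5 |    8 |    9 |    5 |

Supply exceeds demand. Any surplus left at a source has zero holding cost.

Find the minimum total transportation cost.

Optimal allocation:
  P1 to I2: 20 × 9 = 180
  P1 to I3: 10 × 7 = 70
  P2 to I1: 20 × 5 = 100
  P2 to I2: 10 × 8 = 80
  P2 to I4: 20 × 5 = 100
Total = 180 + 70 + 100 + 80 + 100 = 530.
(Supply check: P1 ships 30; P2 ships 50.)

530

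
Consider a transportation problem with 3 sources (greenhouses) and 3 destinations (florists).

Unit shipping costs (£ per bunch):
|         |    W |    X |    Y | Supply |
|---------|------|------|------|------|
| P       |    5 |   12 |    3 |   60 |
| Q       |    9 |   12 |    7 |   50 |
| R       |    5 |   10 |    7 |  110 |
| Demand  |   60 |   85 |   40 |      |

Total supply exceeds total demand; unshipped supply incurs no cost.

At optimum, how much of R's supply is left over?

Minimum-cost shipments:
  P->W: 20 × £5 = £100
  P->Y: 40 × £3 = £120
  Q->X: 15 × £12 = £180
  R->W: 40 × £5 = £200
  R->X: 70 × £10 = £700
Total cost = £1300.
R ships 110 of its 110, leaving 0.

0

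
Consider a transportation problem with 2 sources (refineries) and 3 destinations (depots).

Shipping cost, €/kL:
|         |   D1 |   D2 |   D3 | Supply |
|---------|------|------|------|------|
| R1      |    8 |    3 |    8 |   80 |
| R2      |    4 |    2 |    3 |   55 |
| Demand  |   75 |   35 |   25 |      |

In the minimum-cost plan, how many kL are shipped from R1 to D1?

The minimum-cost plan:
  R1–D1: 45 × €8 = €360
  R1–D2: 35 × €3 = €105
  R2–D1: 30 × €4 = €120
  R2–D3: 25 × €3 = €75
Total cost = €660.
So R1→D1 carries 45 kL.

45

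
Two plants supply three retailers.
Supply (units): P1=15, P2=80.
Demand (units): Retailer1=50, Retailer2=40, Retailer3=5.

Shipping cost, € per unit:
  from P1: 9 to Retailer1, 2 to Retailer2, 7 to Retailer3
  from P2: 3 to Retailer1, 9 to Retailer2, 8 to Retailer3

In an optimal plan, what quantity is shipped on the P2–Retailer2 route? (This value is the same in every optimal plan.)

The minimum-cost plan:
  P1–Retailer2: 15 × €2 = €30
  P2–Retailer1: 50 × €3 = €150
  P2–Retailer2: 25 × €9 = €225
  P2–Retailer3: 5 × €8 = €40
Total cost = €445.
So P2→Retailer2 carries 25 units.

25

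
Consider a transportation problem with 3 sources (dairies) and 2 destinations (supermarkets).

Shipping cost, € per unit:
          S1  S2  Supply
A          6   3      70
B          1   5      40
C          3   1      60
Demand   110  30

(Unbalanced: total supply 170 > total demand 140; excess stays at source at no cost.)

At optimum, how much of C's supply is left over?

An optimal plan:
  A→S1: 10 × €6 = €60
  A→S2: 30 × €3 = €90
  B→S1: 40 × €1 = €40
  C→S1: 60 × €3 = €180
Total cost = €370.
C ships 60 of its 60, leaving 0.

0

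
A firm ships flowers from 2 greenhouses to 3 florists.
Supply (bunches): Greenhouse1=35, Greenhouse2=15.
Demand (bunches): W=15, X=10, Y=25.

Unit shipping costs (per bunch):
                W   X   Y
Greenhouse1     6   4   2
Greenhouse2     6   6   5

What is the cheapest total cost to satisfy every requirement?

180

One minimum-cost allocation:
  Greenhouse1→X: 10 × 4 = 40
  Greenhouse1→Y: 25 × 2 = 50
  Greenhouse2→W: 15 × 6 = 90
Total = 40 + 50 + 90 = 180.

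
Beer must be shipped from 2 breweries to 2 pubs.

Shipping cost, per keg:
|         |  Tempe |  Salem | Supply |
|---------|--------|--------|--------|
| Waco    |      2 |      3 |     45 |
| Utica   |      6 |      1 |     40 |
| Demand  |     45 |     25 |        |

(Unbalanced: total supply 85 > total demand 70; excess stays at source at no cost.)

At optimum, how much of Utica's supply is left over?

15

Minimum-cost shipments:
  Waco→Tempe: 45 × 2 = 90
  Utica→Salem: 25 × 1 = 25
Total cost = 115.
Utica ships 25 of its 40, leaving 15.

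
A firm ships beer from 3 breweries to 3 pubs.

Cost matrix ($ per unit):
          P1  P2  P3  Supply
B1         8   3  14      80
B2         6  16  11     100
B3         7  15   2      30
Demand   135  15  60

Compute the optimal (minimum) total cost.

A cheapest plan:
  B1→P1: 65 × $8 = $520
  B1→P2: 15 × $3 = $45
  B2→P1: 70 × $6 = $420
  B2→P3: 30 × $11 = $330
  B3→P3: 30 × $2 = $60
Total = 520 + 45 + 420 + 330 + 60 = $1375.
(Supply check: B1 ships 80; B2 ships 100; B3 ships 30.)

1375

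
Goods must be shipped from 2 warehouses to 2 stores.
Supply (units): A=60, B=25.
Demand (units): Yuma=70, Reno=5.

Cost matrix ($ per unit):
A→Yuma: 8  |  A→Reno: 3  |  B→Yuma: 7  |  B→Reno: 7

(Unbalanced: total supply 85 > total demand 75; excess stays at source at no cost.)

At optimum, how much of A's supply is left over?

Minimum-cost shipments:
  A to Yuma: 45 × $8 = $360
  A to Reno: 5 × $3 = $15
  B to Yuma: 25 × $7 = $175
Total cost = $550.
A ships 50 of its 60, leaving 10.

10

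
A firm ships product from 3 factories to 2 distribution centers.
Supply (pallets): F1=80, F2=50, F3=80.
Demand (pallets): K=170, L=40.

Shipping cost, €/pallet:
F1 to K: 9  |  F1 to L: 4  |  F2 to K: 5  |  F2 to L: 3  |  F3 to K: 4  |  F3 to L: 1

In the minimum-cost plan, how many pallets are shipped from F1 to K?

Optimal shipments:
  F1 to K: 40 pallets
  F1 to L: 40 pallets
  F2 to K: 50 pallets
  F3 to K: 80 pallets
Total cost = €1090.
So F1→K carries 40 pallets.

40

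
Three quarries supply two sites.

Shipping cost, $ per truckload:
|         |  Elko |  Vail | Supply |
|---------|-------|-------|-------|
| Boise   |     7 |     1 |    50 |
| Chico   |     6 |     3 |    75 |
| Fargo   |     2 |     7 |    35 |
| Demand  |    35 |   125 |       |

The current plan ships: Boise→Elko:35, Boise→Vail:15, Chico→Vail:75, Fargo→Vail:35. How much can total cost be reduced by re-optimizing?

385

Current plan cost = 35·7 + 15·1 + 75·3 + 35·7 = $730.
Optimal plan:
  Boise->Vail: 50 × $1 = $50
  Chico->Vail: 75 × $3 = $225
  Fargo->Elko: 35 × $2 = $70
Optimal cost = $345.
Saving = 730 − 345 = $385.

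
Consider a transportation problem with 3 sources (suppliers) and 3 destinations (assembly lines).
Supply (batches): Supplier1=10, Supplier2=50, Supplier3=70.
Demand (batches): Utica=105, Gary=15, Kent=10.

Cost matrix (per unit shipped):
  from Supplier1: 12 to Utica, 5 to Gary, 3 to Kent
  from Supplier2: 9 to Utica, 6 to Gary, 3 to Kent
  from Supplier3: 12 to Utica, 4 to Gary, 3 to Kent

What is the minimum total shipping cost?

1200

One minimum-cost allocation:
  Supplier1→Kent: 10 batches
  Supplier2→Utica: 50 batches
  Supplier3→Utica: 55 batches
  Supplier3→Gary: 15 batches
Total cost = 1200.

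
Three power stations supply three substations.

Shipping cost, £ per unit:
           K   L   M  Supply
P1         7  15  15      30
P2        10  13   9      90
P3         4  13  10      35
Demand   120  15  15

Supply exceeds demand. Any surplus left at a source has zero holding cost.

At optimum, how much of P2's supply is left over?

5

An optimal plan:
  P1–K: 30 × £7 = £210
  P2–K: 55 × £10 = £550
  P2–L: 15 × £13 = £195
  P2–M: 15 × £9 = £135
  P3–K: 35 × £4 = £140
Total cost = £1230.
P2 ships 85 of its 90, leaving 5.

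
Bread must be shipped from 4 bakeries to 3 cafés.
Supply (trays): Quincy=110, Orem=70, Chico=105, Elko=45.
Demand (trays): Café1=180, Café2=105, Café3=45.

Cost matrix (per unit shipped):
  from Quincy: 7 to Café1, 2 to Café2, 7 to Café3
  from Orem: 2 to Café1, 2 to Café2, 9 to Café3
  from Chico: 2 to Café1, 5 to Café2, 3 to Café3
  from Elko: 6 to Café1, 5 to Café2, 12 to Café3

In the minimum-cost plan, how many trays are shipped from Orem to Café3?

0

Solving gives:
  Quincy→Café2: 105 × 2 = 210
  Quincy→Café3: 5 × 7 = 35
  Orem→Café1: 70 × 2 = 140
  Chico→Café1: 65 × 2 = 130
  Chico→Café3: 40 × 3 = 120
  Elko→Café1: 45 × 6 = 270
Total cost = 905.
The route Orem→Café3 is not used.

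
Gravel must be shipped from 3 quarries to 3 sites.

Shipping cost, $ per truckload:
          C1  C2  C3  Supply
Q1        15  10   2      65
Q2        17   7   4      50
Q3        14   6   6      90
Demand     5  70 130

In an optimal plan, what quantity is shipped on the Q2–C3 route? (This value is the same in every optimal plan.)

Solving gives:
  Q1–C3: 65 × $2 = $130
  Q2–C3: 50 × $4 = $200
  Q3–C1: 5 × $14 = $70
  Q3–C2: 70 × $6 = $420
  Q3–C3: 15 × $6 = $90
Total cost = $910.
So Q2→C3 carries 50 truckloads.

50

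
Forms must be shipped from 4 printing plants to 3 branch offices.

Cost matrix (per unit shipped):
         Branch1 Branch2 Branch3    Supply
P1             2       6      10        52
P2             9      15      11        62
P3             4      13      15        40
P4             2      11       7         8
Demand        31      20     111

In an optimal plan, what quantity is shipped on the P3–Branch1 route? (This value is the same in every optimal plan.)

Optimal shipments:
  P1→Branch2: 20 boxes
  P1→Branch3: 32 boxes
  P2→Branch3: 62 boxes
  P3→Branch1: 31 boxes
  P3→Branch3: 9 boxes
  P4→Branch3: 8 boxes
Total cost = 1437.
So P3→Branch1 carries 31 boxes.

31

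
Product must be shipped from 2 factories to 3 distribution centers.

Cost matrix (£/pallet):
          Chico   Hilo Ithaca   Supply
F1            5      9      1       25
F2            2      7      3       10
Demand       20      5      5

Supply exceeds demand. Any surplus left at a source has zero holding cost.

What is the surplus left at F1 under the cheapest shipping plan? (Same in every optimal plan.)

5

An optimal plan:
  F1–Chico: 10 × £5 = £50
  F1–Hilo: 5 × £9 = £45
  F1–Ithaca: 5 × £1 = £5
  F2–Chico: 10 × £2 = £20
Total cost = £120.
F1 ships 20 of its 25, leaving 5.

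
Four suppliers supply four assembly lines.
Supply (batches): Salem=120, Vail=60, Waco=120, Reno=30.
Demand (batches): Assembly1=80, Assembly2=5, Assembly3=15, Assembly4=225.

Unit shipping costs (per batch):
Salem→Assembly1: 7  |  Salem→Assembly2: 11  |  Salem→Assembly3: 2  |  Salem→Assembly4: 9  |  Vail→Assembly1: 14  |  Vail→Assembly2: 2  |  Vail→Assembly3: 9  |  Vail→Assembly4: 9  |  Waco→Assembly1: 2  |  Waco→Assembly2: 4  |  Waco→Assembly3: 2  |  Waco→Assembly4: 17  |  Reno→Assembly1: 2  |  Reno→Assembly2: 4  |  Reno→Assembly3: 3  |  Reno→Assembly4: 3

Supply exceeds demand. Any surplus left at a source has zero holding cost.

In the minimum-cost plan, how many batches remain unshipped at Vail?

0

Minimum-cost shipments:
  Salem–Assembly4: 120 × 9 = 1080
  Vail–Assembly4: 60 × 9 = 540
  Waco–Assembly1: 80 × 2 = 160
  Waco–Assembly2: 5 × 4 = 20
  Waco–Assembly3: 15 × 2 = 30
  Waco–Assembly4: 15 × 17 = 255
  Reno–Assembly4: 30 × 3 = 90
Total cost = 2175.
Vail ships 60 of its 60, leaving 0.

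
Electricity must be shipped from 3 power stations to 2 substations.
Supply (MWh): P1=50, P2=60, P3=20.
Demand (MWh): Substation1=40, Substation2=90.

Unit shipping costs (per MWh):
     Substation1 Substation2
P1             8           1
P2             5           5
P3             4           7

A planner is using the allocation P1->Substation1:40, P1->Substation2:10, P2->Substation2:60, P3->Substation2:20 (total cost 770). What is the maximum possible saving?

Current plan cost = 40·8 + 10·1 + 60·5 + 20·7 = 770.
Optimal plan:
  P1->Substation2: 50 × 1 = 50
  P2->Substation1: 20 × 5 = 100
  P2->Substation2: 40 × 5 = 200
  P3->Substation1: 20 × 4 = 80
Optimal cost = 430.
Saving = 770 − 430 = 340.

340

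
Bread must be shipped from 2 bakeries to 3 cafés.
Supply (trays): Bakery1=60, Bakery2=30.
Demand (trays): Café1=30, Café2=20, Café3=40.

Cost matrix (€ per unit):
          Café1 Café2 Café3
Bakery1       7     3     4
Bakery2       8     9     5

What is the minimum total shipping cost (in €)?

A cheapest plan:
  Bakery1→Café1: 30 × €7 = €210
  Bakery1→Café2: 20 × €3 = €60
  Bakery1→Café3: 10 × €4 = €40
  Bakery2→Café3: 30 × €5 = €150
Total = 210 + 60 + 40 + 150 = €460.

460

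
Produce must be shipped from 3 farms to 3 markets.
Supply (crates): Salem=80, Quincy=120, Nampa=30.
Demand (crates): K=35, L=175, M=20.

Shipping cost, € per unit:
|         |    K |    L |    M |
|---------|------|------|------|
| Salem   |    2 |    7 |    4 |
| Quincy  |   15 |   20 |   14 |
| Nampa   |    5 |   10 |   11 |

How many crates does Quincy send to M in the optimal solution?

20

Optimal shipments:
  Salem->L: 80 × €7 = €560
  Quincy->K: 35 × €15 = €525
  Quincy->L: 65 × €20 = €1300
  Quincy->M: 20 × €14 = €280
  Nampa->L: 30 × €10 = €300
Total cost = €2965.
So Quincy→M carries 20 crates.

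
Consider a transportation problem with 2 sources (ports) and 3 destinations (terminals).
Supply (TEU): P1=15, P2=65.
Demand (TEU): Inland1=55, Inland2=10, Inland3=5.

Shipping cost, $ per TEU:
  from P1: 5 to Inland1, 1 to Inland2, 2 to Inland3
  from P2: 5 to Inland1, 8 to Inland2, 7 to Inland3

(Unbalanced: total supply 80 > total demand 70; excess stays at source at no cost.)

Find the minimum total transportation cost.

295

One minimum-cost allocation:
  P1 to Inland2: 10 TEU
  P1 to Inland3: 5 TEU
  P2 to Inland1: 55 TEU
Total cost = $295.
(Supply check: P1 ships 15; P2 ships 55.)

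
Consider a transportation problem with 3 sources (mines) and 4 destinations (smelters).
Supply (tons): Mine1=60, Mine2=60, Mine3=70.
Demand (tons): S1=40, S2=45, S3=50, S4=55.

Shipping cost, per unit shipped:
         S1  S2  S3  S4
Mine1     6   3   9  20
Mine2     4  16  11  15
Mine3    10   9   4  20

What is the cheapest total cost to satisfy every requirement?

1450

A cheapest plan:
  Mine1→S1: 15 × 6 = 90
  Mine1→S2: 45 × 3 = 135
  Mine2→S1: 25 × 4 = 100
  Mine2→S4: 35 × 15 = 525
  Mine3→S3: 50 × 4 = 200
  Mine3→S4: 20 × 20 = 400
Total = 90 + 135 + 100 + 525 + 200 + 400 = 1450.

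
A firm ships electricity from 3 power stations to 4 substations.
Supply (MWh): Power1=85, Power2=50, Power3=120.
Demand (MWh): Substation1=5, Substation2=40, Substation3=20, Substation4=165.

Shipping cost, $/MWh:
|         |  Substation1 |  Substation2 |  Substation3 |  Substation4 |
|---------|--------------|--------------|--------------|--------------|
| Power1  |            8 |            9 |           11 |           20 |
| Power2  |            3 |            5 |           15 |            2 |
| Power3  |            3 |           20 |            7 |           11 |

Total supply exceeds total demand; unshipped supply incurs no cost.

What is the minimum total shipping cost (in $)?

One minimum-cost allocation:
  Power1→Substation2: 40 × $9 = $360
  Power1→Substation3: 20 × $11 = $220
  Power2→Substation4: 50 × $2 = $100
  Power3→Substation1: 5 × $3 = $15
  Power3→Substation4: 115 × $11 = $1265
Total = 360 + 220 + 100 + 15 + 1265 = $1960.
(Supply check: Power1 ships 60; Power2 ships 50; Power3 ships 120.)

1960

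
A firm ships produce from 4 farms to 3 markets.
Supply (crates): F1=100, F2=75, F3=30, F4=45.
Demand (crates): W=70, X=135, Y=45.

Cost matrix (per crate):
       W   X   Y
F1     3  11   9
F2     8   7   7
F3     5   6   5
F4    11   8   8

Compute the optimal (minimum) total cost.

One minimum-cost allocation:
  F1 to W: 70 × 3 = 210
  F1 to Y: 30 × 9 = 270
  F2 to X: 75 × 7 = 525
  F3 to X: 15 × 6 = 90
  F3 to Y: 15 × 5 = 75
  F4 to X: 45 × 8 = 360
Total = 210 + 270 + 525 + 90 + 75 + 360 = 1530.
(Supply check: F1 ships 100; F2 ships 75; F3 ships 30; F4 ships 45.)

1530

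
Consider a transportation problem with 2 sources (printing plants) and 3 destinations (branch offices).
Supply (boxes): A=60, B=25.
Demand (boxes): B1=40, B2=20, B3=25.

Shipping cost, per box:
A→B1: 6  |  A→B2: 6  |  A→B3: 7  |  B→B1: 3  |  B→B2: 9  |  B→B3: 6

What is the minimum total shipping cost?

A cheapest plan:
  A–B1: 15 × 6 = 90
  A–B2: 20 × 6 = 120
  A–B3: 25 × 7 = 175
  B–B1: 25 × 3 = 75
Total = 90 + 120 + 175 + 75 = 460.

460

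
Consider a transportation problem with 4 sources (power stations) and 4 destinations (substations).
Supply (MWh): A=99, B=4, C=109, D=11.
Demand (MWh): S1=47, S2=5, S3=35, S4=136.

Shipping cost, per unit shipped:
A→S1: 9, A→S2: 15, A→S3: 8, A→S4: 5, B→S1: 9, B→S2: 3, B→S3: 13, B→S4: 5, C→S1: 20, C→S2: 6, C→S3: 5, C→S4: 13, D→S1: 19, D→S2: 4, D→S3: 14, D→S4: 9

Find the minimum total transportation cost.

1904

An optimal shipping plan:
  A to S1: 47 × 9 = 423
  A to S4: 52 × 5 = 260
  B to S4: 4 × 5 = 20
  C to S2: 5 × 6 = 30
  C to S3: 35 × 5 = 175
  C to S4: 69 × 13 = 897
  D to S4: 11 × 9 = 99
Total = 423 + 260 + 20 + 30 + 175 + 897 + 99 = 1904.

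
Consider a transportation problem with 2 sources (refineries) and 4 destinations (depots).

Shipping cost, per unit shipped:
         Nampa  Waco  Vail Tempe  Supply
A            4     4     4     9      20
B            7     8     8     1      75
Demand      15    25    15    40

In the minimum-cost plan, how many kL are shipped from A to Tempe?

The minimum-cost plan:
  A->Waco: 20 × 4 = 80
  B->Nampa: 15 × 7 = 105
  B->Waco: 5 × 8 = 40
  B->Vail: 15 × 8 = 120
  B->Tempe: 40 × 1 = 40
Total cost = 385.
The route A→Tempe is not used.

0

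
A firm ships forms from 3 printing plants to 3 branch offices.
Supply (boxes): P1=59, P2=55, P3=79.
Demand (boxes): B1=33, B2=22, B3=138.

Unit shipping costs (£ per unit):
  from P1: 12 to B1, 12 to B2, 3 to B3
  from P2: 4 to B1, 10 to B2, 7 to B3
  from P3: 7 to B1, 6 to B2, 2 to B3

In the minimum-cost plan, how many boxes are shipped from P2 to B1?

Solving gives:
  P1–B3: 59 × £3 = £177
  P2–B1: 33 × £4 = £132
  P2–B2: 22 × £10 = £220
  P3–B3: 79 × £2 = £158
Total cost = £687.
So P2→B1 carries 33 boxes.

33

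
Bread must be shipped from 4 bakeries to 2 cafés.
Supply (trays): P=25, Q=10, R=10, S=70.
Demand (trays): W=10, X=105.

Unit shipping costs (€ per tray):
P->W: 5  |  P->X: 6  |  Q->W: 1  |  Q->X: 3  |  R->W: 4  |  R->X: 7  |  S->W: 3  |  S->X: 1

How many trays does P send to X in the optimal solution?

Solving gives:
  P to X: 25 × €6 = €150
  Q to X: 10 × €3 = €30
  R to W: 10 × €4 = €40
  S to X: 70 × €1 = €70
Total cost = €290.
So P→X carries 25 trays.

25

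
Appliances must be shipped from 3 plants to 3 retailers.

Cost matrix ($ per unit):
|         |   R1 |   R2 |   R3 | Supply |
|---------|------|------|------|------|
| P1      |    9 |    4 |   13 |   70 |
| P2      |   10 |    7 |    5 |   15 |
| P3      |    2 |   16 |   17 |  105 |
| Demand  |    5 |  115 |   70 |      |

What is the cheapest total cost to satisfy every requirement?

One minimum-cost allocation:
  P1–R2: 70 units
  P2–R3: 15 units
  P3–R1: 5 units
  P3–R2: 45 units
  P3–R3: 55 units
Total cost = $2020.

2020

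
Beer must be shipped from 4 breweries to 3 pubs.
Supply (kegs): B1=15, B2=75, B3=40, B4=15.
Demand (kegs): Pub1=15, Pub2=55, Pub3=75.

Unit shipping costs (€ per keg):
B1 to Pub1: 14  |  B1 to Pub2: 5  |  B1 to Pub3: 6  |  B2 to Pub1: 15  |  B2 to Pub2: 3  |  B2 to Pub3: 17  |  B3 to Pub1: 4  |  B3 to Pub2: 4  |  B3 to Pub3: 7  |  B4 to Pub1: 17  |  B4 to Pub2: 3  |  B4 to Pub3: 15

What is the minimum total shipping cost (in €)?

Optimal allocation:
  B1->Pub3: 15 × €6 = €90
  B2->Pub2: 55 × €3 = €165
  B2->Pub3: 20 × €17 = €340
  B3->Pub1: 15 × €4 = €60
  B3->Pub3: 25 × €7 = €175
  B4->Pub3: 15 × €15 = €225
Total = 90 + 165 + 340 + 60 + 175 + 225 = €1055.
(Supply check: B1 ships 15; B2 ships 75; B3 ships 40; B4 ships 15.)

1055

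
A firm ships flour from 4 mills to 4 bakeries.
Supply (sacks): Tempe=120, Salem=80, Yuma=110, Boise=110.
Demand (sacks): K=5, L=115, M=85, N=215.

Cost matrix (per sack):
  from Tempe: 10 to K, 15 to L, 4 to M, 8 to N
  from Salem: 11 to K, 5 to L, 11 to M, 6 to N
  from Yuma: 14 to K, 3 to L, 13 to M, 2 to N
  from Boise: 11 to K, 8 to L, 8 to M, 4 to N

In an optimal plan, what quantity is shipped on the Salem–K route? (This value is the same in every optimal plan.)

The minimum-cost plan:
  Tempe->K: 5 sacks
  Tempe->M: 85 sacks
  Tempe->N: 30 sacks
  Salem->L: 80 sacks
  Yuma->L: 35 sacks
  Yuma->N: 75 sacks
  Boise->N: 110 sacks
Total cost = 1725.
The route Salem→K is not used.

0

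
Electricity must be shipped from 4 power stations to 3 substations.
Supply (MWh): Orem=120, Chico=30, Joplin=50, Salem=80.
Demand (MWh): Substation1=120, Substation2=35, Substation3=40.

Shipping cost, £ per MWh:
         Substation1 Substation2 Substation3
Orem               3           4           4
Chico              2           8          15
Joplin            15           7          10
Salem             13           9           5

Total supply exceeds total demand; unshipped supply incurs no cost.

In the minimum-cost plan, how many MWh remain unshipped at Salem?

An optimal plan:
  Orem to Substation1: 90 × £3 = £270
  Orem to Substation2: 30 × £4 = £120
  Chico to Substation1: 30 × £2 = £60
  Joplin to Substation2: 5 × £7 = £35
  Salem to Substation3: 40 × £5 = £200
Total cost = £685.
Salem ships 40 of its 80, leaving 40.

40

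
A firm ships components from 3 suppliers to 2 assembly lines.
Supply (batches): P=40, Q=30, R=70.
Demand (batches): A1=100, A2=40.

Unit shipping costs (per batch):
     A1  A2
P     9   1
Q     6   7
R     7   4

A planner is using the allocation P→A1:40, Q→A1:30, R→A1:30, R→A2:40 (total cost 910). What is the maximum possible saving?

200

Current plan cost = 40·9 + 30·6 + 30·7 + 40·4 = 910.
Optimal plan:
  P->A2: 40 × 1 = 40
  Q->A1: 30 × 6 = 180
  R->A1: 70 × 7 = 490
Optimal cost = 710.
Saving = 910 − 710 = 200.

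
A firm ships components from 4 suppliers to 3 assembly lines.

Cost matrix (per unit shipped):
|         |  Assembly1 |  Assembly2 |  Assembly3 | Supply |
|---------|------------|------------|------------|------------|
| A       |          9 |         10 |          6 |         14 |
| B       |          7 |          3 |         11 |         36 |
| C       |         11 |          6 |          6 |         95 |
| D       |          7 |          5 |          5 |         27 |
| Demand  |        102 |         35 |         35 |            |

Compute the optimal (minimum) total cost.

An optimal shipping plan:
  A to Assembly1: 14 × 9 = 126
  B to Assembly1: 36 × 7 = 252
  C to Assembly1: 25 × 11 = 275
  C to Assembly2: 35 × 6 = 210
  C to Assembly3: 35 × 6 = 210
  D to Assembly1: 27 × 7 = 189
Total = 126 + 252 + 275 + 210 + 210 + 189 = 1262.

1262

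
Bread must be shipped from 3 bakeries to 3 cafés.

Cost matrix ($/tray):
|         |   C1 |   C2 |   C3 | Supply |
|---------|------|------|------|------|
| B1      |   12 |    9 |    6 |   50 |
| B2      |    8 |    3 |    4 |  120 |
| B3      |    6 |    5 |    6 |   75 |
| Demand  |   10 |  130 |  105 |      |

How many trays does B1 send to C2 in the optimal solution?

0

Optimal shipments:
  B1 to C3: 50 trays
  B2 to C2: 65 trays
  B2 to C3: 55 trays
  B3 to C1: 10 trays
  B3 to C2: 65 trays
Total cost = $1100.
The route B1→C2 is not used.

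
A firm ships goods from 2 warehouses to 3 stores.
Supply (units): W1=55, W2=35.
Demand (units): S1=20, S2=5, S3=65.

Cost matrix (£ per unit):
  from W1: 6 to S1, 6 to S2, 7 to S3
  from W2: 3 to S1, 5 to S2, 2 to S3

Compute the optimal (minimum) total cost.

One minimum-cost allocation:
  W1→S1: 20 units
  W1→S2: 5 units
  W1→S3: 30 units
  W2→S3: 35 units
Total cost = £430.
(Supply check: W1 ships 55; W2 ships 35.)

430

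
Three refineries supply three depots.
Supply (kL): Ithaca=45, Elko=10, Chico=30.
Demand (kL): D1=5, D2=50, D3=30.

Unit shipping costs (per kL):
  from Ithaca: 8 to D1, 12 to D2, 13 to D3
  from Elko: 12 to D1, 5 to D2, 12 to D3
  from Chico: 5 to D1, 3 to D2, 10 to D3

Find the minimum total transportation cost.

690

An optimal shipping plan:
  Ithaca–D1: 5 × 8 = 40
  Ithaca–D2: 10 × 12 = 120
  Ithaca–D3: 30 × 13 = 390
  Elko–D2: 10 × 5 = 50
  Chico–D2: 30 × 3 = 90
Total = 40 + 120 + 390 + 50 + 90 = 690.
(Supply check: Ithaca ships 45; Elko ships 10; Chico ships 30.)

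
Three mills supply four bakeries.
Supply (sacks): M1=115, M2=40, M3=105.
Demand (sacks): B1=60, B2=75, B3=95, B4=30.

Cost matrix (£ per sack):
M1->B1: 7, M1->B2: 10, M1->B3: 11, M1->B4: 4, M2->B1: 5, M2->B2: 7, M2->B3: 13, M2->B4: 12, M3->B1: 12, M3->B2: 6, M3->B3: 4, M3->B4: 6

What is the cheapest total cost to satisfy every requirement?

1510

One minimum-cost allocation:
  M1–B1: 60 × £7 = £420
  M1–B2: 25 × £10 = £250
  M1–B4: 30 × £4 = £120
  M2–B2: 40 × £7 = £280
  M3–B2: 10 × £6 = £60
  M3–B3: 95 × £4 = £380
Total = 420 + 250 + 120 + 280 + 60 + 380 = £1510.
(Supply check: M1 ships 115; M2 ships 40; M3 ships 105.)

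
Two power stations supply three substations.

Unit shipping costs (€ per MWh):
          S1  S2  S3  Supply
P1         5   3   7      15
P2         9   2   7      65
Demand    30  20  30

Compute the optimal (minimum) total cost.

460

One minimum-cost allocation:
  P1→S1: 15 MWh
  P2→S1: 15 MWh
  P2→S2: 20 MWh
  P2→S3: 30 MWh
Total cost = €460.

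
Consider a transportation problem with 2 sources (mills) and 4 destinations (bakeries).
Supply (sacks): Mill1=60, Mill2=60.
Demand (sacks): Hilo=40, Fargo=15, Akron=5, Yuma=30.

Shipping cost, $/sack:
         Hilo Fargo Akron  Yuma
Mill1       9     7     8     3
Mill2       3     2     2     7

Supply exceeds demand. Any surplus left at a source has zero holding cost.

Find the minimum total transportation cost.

250

Optimal allocation:
  Mill1 to Yuma: 30 × $3 = $90
  Mill2 to Hilo: 40 × $3 = $120
  Mill2 to Fargo: 15 × $2 = $30
  Mill2 to Akron: 5 × $2 = $10
Total = 90 + 120 + 30 + 10 = $250.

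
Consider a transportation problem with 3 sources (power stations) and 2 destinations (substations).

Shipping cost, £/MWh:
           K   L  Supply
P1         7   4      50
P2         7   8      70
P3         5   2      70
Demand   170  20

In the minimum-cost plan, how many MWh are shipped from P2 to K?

Solving gives:
  P1 to K: 30 × £7 = £210
  P1 to L: 20 × £4 = £80
  P2 to K: 70 × £7 = £490
  P3 to K: 70 × £5 = £350
Total cost = £1130.
So P2→K carries 70 MWh.

70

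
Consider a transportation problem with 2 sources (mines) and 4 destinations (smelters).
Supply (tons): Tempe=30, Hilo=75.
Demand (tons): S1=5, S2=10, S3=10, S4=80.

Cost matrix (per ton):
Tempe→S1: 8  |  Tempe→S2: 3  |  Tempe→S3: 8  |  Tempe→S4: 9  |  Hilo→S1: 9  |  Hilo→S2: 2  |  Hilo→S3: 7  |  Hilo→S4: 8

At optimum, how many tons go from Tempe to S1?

5

Solving gives:
  Tempe->S1: 5 × 8 = 40
  Tempe->S2: 10 × 3 = 30
  Tempe->S3: 10 × 8 = 80
  Tempe->S4: 5 × 9 = 45
  Hilo->S4: 75 × 8 = 600
Total cost = 795.
So Tempe→S1 carries 5 tons.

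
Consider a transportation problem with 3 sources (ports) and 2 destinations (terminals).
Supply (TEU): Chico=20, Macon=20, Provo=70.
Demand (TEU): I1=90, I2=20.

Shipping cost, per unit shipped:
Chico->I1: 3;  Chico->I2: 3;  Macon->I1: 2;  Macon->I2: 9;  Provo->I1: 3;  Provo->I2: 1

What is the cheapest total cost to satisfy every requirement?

270

Optimal allocation:
  Chico→I1: 20 × 3 = 60
  Macon→I1: 20 × 2 = 40
  Provo→I1: 50 × 3 = 150
  Provo→I2: 20 × 1 = 20
Total = 60 + 40 + 150 + 20 = 270.
(Supply check: Chico ships 20; Macon ships 20; Provo ships 70.)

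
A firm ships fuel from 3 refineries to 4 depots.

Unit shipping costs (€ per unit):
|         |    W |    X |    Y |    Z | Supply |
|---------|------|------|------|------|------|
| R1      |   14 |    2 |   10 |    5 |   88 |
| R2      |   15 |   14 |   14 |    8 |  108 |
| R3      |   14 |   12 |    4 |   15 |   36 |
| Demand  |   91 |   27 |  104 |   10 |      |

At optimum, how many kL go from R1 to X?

27

Solving gives:
  R1 to X: 27 × €2 = €54
  R1 to Y: 61 × €10 = €610
  R2 to W: 91 × €15 = €1365
  R2 to Y: 7 × €14 = €98
  R2 to Z: 10 × €8 = €80
  R3 to Y: 36 × €4 = €144
Total cost = €2351.
So R1→X carries 27 kL.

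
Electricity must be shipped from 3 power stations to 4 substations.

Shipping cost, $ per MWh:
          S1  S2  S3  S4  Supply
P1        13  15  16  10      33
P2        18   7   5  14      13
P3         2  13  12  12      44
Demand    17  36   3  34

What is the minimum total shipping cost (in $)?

799

An optimal shipping plan:
  P1→S4: 33 × $10 = $330
  P2→S2: 10 × $7 = $70
  P2→S3: 3 × $5 = $15
  P3→S1: 17 × $2 = $34
  P3→S2: 26 × $13 = $338
  P3→S4: 1 × $12 = $12
Total = 330 + 70 + 15 + 34 + 338 + 12 = $799.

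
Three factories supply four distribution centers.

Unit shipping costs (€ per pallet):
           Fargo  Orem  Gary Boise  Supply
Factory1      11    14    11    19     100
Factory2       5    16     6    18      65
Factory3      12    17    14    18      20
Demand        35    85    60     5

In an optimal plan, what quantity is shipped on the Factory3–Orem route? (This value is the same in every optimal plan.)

0

Solving gives:
  Factory1->Orem: 85 × €14 = €1190
  Factory1->Gary: 15 × €11 = €165
  Factory2->Fargo: 20 × €5 = €100
  Factory2->Gary: 45 × €6 = €270
  Factory3->Fargo: 15 × €12 = €180
  Factory3->Boise: 5 × €18 = €90
Total cost = €1995.
The route Factory3→Orem is not used.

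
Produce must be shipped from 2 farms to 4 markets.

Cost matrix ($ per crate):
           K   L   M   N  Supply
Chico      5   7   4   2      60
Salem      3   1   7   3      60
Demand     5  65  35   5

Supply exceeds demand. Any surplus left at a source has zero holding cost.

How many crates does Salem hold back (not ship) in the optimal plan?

Minimum-cost shipments:
  Chico to K: 5 × $5 = $25
  Chico to L: 5 × $7 = $35
  Chico to M: 35 × $4 = $140
  Chico to N: 5 × $2 = $10
  Salem to L: 60 × $1 = $60
Total cost = $270.
Salem ships 60 of its 60, leaving 0.

0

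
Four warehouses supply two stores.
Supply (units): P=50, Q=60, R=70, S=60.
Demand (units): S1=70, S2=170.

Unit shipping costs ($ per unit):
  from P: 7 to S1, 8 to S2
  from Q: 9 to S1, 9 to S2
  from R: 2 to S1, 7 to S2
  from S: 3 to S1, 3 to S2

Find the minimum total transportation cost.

1260

One minimum-cost allocation:
  P–S2: 50 × $8 = $400
  Q–S2: 60 × $9 = $540
  R–S1: 70 × $2 = $140
  S–S2: 60 × $3 = $180
Total = 400 + 540 + 140 + 180 = $1260.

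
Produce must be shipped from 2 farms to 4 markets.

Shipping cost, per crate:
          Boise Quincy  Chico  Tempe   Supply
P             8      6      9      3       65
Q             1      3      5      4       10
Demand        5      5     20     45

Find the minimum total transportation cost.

Optimal allocation:
  P to Quincy: 5 × 6 = 30
  P to Chico: 15 × 9 = 135
  P to Tempe: 45 × 3 = 135
  Q to Boise: 5 × 1 = 5
  Q to Chico: 5 × 5 = 25
Total = 30 + 135 + 135 + 5 + 25 = 330.

330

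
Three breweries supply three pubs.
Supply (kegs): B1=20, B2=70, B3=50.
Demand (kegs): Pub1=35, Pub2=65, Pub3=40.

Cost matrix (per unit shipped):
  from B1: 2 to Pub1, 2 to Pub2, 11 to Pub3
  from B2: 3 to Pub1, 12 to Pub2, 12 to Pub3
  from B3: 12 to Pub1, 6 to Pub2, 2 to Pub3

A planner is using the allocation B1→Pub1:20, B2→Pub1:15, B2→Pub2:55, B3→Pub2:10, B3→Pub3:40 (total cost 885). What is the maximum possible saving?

180

Current plan cost = 20·2 + 15·3 + 55·12 + 10·6 + 40·2 = 885.
Optimal plan:
  B1 to Pub2: 20 × 2 = 40
  B2 to Pub1: 35 × 3 = 105
  B2 to Pub2: 35 × 12 = 420
  B3 to Pub2: 10 × 6 = 60
  B3 to Pub3: 40 × 2 = 80
Optimal cost = 705.
Saving = 885 − 705 = 180.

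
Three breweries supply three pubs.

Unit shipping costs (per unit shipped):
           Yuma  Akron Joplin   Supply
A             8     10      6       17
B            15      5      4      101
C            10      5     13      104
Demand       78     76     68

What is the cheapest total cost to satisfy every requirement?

One minimum-cost allocation:
  A→Yuma: 17 × 8 = 136
  B→Akron: 33 × 5 = 165
  B→Joplin: 68 × 4 = 272
  C→Yuma: 61 × 10 = 610
  C→Akron: 43 × 5 = 215
Total = 136 + 165 + 272 + 610 + 215 = 1398.
(Supply check: A ships 17; B ships 101; C ships 104.)

1398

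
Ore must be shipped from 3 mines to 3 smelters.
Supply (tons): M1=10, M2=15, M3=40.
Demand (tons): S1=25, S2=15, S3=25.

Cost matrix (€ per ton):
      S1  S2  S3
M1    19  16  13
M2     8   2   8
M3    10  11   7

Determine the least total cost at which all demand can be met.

A cheapest plan:
  M1 to S3: 10 × €13 = €130
  M2 to S2: 15 × €2 = €30
  M3 to S1: 25 × €10 = €250
  M3 to S3: 15 × €7 = €105
Total = 130 + 30 + 250 + 105 = €515.

515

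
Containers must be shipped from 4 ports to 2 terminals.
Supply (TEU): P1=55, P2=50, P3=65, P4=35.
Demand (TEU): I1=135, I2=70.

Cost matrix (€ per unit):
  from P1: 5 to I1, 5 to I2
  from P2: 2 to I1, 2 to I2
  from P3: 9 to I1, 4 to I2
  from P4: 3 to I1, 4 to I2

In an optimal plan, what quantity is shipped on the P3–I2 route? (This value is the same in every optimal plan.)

Solving gives:
  P1→I1: 55 × €5 = €275
  P2→I1: 45 × €2 = €90
  P2→I2: 5 × €2 = €10
  P3→I2: 65 × €4 = €260
  P4→I1: 35 × €3 = €105
Total cost = €740.
So P3→I2 carries 65 TEU.

65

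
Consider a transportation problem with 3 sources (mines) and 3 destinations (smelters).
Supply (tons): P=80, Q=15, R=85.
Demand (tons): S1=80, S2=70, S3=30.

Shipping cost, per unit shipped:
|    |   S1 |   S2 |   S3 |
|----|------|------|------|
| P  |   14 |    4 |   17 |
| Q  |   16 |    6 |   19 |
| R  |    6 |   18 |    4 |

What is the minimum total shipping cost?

1110

One minimum-cost allocation:
  P–S1: 10 × 14 = 140
  P–S2: 70 × 4 = 280
  Q–S1: 15 × 16 = 240
  R–S1: 55 × 6 = 330
  R–S3: 30 × 4 = 120
Total = 140 + 280 + 240 + 330 + 120 = 1110.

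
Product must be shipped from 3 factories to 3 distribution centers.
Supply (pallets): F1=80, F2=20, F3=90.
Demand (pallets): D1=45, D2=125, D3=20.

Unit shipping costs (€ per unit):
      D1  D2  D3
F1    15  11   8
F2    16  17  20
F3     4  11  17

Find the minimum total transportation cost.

1835

Optimal allocation:
  F1 to D2: 60 × €11 = €660
  F1 to D3: 20 × €8 = €160
  F2 to D2: 20 × €17 = €340
  F3 to D1: 45 × €4 = €180
  F3 to D2: 45 × €11 = €495
Total = 660 + 160 + 340 + 180 + 495 = €1835.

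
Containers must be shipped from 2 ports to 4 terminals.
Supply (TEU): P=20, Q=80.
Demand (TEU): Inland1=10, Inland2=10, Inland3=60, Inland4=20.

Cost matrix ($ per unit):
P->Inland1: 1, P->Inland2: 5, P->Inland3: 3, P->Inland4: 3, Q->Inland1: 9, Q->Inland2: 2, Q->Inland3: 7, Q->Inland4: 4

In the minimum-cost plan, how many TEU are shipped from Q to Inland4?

The minimum-cost plan:
  P→Inland1: 10 TEU
  P→Inland3: 10 TEU
  Q→Inland2: 10 TEU
  Q→Inland3: 50 TEU
  Q→Inland4: 20 TEU
Total cost = $490.
So Q→Inland4 carries 20 TEU.

20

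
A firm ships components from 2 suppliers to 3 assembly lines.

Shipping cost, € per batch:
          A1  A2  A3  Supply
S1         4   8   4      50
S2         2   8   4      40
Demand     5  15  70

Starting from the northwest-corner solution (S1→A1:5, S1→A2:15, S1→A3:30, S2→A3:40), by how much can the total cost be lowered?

10

Current plan cost = 5·4 + 15·8 + 30·4 + 40·4 = €420.
Optimal plan:
  S1→A2: 15 × €8 = €120
  S1→A3: 35 × €4 = €140
  S2→A1: 5 × €2 = €10
  S2→A3: 35 × €4 = €140
Optimal cost = €410.
Saving = 420 − 410 = €10.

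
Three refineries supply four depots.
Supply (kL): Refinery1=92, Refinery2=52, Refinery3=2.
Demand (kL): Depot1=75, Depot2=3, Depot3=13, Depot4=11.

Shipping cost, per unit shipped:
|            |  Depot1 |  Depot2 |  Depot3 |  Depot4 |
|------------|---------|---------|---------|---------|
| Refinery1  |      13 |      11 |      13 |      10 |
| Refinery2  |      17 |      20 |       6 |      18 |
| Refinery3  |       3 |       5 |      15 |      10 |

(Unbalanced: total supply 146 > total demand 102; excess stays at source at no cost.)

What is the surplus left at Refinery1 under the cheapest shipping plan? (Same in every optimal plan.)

5

An optimal plan:
  Refinery1 to Depot1: 73 kL
  Refinery1 to Depot2: 3 kL
  Refinery1 to Depot4: 11 kL
  Refinery2 to Depot3: 13 kL
  Refinery3 to Depot1: 2 kL
Total cost = 1176.
Refinery1 ships 87 of its 92, leaving 5.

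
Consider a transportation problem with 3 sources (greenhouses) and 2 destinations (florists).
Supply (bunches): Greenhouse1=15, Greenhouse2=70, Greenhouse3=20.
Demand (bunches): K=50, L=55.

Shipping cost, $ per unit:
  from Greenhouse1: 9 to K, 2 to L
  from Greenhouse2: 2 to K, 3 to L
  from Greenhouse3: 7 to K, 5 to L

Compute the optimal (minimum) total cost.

A cheapest plan:
  Greenhouse1→L: 15 × $2 = $30
  Greenhouse2→K: 50 × $2 = $100
  Greenhouse2→L: 20 × $3 = $60
  Greenhouse3→L: 20 × $5 = $100
Total = 30 + 100 + 60 + 100 = $290.
(Supply check: Greenhouse1 ships 15; Greenhouse2 ships 70; Greenhouse3 ships 20.)

290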